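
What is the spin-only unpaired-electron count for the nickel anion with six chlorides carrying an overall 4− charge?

2

Summing ligand charges against the −4 overall charge gives an oxidation state of +2 for nickel.
Ni sits in group 10, so the d-electron count is 10 − 2 = 8.
In an octahedral field the d⁸ configuration is t₂g⁶e_g² (only one arrangement possible), giving 2 unpaired electrons.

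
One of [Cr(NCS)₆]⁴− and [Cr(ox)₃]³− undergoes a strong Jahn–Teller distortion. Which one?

[Cr(NCS)₆]⁴−

[Cr(NCS)₆]⁴−: Each isothiocyanate is −1; balancing the −4 overall charge requires Cr(II). Cr sits in group 6, so the d-electron count is 6 − 2 = 4. Isothiocyanate is a weak-field ligand for a first-row metal, so the complex is high-spin. The t₂g³e_g¹ (high-spin) configuration has an unevenly filled e_g set; the Jahn–Teller theorem predicts a tetragonal distortion (typically axial elongation) to lift the degeneracy.
[Cr(ox)₃]³−: Each oxalate is −2; balancing the −3 overall charge requires Cr(III). Chromium is a group-6 element; Cr(III) is therefore d³. The d³ configuration leaves the e_g set evenly filled (or empty) — no strong Jahn–Teller driving force.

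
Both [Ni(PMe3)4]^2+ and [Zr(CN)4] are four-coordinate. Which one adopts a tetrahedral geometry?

For [Ni(PMe3)4]^2+: Trimethylphosphine is neutral; balancing the +2 overall charge requires Ni(II). Group 10 minus oxidation state 2 gives a d⁸ configuration. Trimethylphosphine is a strong-field ligand (high in the spectrochemical series). A 3d d⁸ ion with strong-field ligands gains enough CFSE to favour square planar over tetrahedral. → square planar.
For [Zr(CN)4]: Ligand charges: each cyanide is −1. With an overall charge of 0 the zirconium centre must be in the +4 oxidation state. Group 4 minus oxidation state 4 gives a d⁰ configuration. A d⁰ ion has no crystal-field stabilisation preference between square planar and tetrahedral, so four ligands adopt the sterically favoured tetrahedral geometry. → tetrahedral.

[Zr(CN)4]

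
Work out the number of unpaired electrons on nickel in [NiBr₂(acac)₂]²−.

2 unpaired electrons

Ligand charges: each bromide is −1; each acetylacetonate is −1. With an overall charge of −2 the nickel centre must be in the +2 oxidation state.
Ni sits in group 10, so the d-electron count is 10 − 2 = 8.
Counting donor atoms: 2×bromide (monodentate) → 2 donors; 2×acetylacetonate (bidentate) → 4 donors. Coordination number = 6.
In an octahedral field the d⁸ configuration is t₂g⁶e_g² (only one arrangement possible), giving 2 unpaired electrons.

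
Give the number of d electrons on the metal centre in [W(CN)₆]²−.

d²

Summing ligand charges against the −2 overall charge gives an oxidation state of +4 for tungsten.
Group 6 minus oxidation state 4 gives a d² configuration.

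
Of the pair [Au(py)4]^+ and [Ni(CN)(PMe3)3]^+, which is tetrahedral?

For [Au(py)4]^+: Pyridine is neutral; balancing the +1 overall charge requires Au(I). Group 11 minus oxidation state 1 gives a d¹⁰ configuration. A d¹⁰ ion has no crystal-field stabilisation preference between square planar and tetrahedral, so four ligands adopt the sterically favoured tetrahedral geometry. → tetrahedral.
For [Ni(CN)(PMe3)3]^+: Ligand charges: each cyanide is −1; trimethylphosphine is neutral. With an overall charge of +1 the nickel centre must be in the +2 oxidation state. Group 10 minus oxidation state 2 gives a d⁸ configuration. Cyanide and trimethylphosphine are strong-field ligands (high in the spectrochemical series). A 3d d⁸ ion with strong-field ligands gains enough CFSE to favour square planar over tetrahedral. → square planar.

[Au(py)4]^+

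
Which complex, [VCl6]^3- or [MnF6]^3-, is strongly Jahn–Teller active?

[MnF6]^3-

[VCl6]^3-: Each chloride is −1; balancing the −3 overall charge requires V(III). Vanadium is a group-5 element; V(III) is therefore d². The d² configuration leaves the e_g set evenly filled (or empty) — no strong Jahn–Teller driving force.
[MnF6]^3-: Summing ligand charges against the −3 overall charge gives an oxidation state of +3 for manganese. Group 7 minus oxidation state 3 gives a d⁴ configuration. Fluoride is a weak-field ligand for a first-row metal, so the complex is high-spin. The t₂g³e_g¹ (high-spin) configuration has an unevenly filled e_g set; the Jahn–Teller theorem predicts a tetragonal distortion (typically axial elongation) to lift the degeneracy.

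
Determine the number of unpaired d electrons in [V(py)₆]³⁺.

Pyridine is neutral; balancing the +3 overall charge requires V(III).
V sits in group 5, so the d-electron count is 5 − 3 = 2.
In an octahedral field the d² configuration is t₂g²e_g⁰ (only one arrangement possible), giving 2 unpaired electrons.

2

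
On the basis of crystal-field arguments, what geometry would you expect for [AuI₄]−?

square planar

Summing ligand charges against the −1 overall charge gives an oxidation state of +3 for gold.
Group 11 minus oxidation state 3 gives a d⁸ configuration.
Coordination number: 4.
A 5d d⁸ ion has a large crystal-field splitting; square planar leaves the high-energy d_{x²−y²} orbital empty and maximises CFSE.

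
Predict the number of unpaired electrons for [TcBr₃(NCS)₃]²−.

3

Ligand charges: each bromide is −1; each isothiocyanate is −1. With an overall charge of −2 the technetium centre must be in the +4 oxidation state.
Group 7 minus oxidation state 4 gives a d³ configuration.
In an octahedral field the d³ configuration is t₂g³e_g⁰ (only one arrangement possible), giving 3 unpaired electrons.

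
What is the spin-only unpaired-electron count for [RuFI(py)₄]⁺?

Summing ligand charges against the +1 overall charge gives an oxidation state of +3 for ruthenium.
Group 8 minus oxidation state 3 gives a d⁵ configuration.
The spin state decides the count: a 4d ion has a large Δₒ and is invariably low-spin.
An octahedral low-spin d⁵ ion is t₂g⁵e_g⁰, giving 1 unpaired electron.

1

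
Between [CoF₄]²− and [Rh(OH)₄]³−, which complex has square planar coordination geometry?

For [CoF₄]²−: Ligand charges: each fluoride is −1. With an overall charge of −2 the cobalt centre must be in the +2 oxidation state. Co sits in group 9, so the d-electron count is 9 − 2 = 7. For a high-spin 3d d⁷ ion with weak-field ligands the small Δₜ gives little square-planar CFSE advantage, so four ligands adopt the sterically favoured tetrahedral geometry. → tetrahedral.
For [Rh(OH)₄]³−: Each hydroxide is −1; balancing the −3 overall charge requires Rh(I). Group 9 minus oxidation state 1 gives a d⁸ configuration. A 4d d⁸ ion has a large crystal-field splitting; square planar leaves the high-energy d_{x²−y²} orbital empty and maximises CFSE. → square planar.

[Rh(OH)₄]³−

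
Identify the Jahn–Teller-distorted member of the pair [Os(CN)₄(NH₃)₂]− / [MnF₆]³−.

[Os(CN)₄(NH₃)₂]−: Ligand charges: each cyanide is −1; ammonia is neutral. With an overall charge of −1 the osmium centre must be in the +3 oxidation state. Group 8 minus oxidation state 3 gives a d⁵ configuration. A 5d ion has a large Δₒ and is invariably low-spin. The d⁵ configuration leaves the e_g set evenly filled (or empty) — no strong Jahn–Teller driving force.
[MnF₆]³−: Each fluoride is −1; balancing the −3 overall charge requires Mn(III). Mn sits in group 7, so the d-electron count is 7 − 3 = 4. Fluoride is a weak-field ligand for a first-row metal, so the complex is high-spin. The t₂g³e_g¹ (high-spin) configuration has an unevenly filled e_g set; the Jahn–Teller theorem predicts a tetragonal distortion (typically axial elongation) to lift the degeneracy.

[MnF₆]³−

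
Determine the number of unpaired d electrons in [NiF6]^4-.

2 unpaired electrons

Summing ligand charges against the −4 overall charge gives an oxidation state of +2 for nickel.
Ni sits in group 10, so the d-electron count is 10 − 2 = 8.
In an octahedral field the d⁸ configuration is t₂g⁶e_g² (only one arrangement possible), giving 2 unpaired electrons.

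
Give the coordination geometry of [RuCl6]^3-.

Each chloride is −1; balancing the −3 overall charge requires Ru(III).
Ruthenium is a group-8 element; Ru(III) is therefore d⁵.
With 6 monodentate ligands the coordination number is 6.
Six donors around a single metal centre give an octahedral coordination sphere.

octahedral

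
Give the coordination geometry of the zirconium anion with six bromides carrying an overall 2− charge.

Summing ligand charges against the −2 overall charge gives an oxidation state of +4 for zirconium.
Group 4 minus oxidation state 4 gives a d⁰ configuration.
With 6 monodentate ligands the coordination number is 6.
Six donors around a single metal centre give an octahedral coordination sphere.

octahedral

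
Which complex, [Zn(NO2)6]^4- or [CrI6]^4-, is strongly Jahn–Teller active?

[CrI6]^4-

[Zn(NO2)6]^4-: Ligand charges: each nitro (N-bound nitrite) is −1. With an overall charge of −4 the zinc centre must be in the +2 oxidation state. Zn sits in group 12, so the d-electron count is 12 − 2 = 10. The d¹⁰ configuration leaves the e_g set evenly filled (or empty) — no strong Jahn–Teller driving force.
[CrI6]^4-: Summing ligand charges against the −4 overall charge gives an oxidation state of +2 for chromium. Group 6 minus oxidation state 2 gives a d⁴ configuration. Iodide is a weak-field ligand for a first-row metal, so the complex is high-spin. The t₂g³e_g¹ (high-spin) configuration has an unevenly filled e_g set; the Jahn–Teller theorem predicts a tetragonal distortion (typically axial elongation) to lift the degeneracy.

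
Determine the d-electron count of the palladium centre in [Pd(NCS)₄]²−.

d8

Each isothiocyanate is −1; balancing the −2 overall charge requires Pd(II).
Palladium is a group-10 element; Pd(II) is therefore d⁸.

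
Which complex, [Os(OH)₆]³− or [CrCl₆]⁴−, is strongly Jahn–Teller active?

[CrCl₆]⁴−

[Os(OH)₆]³−: Ligand charges: each hydroxide is −1. With an overall charge of −3 the osmium centre must be in the +3 oxidation state. Group 8 minus oxidation state 3 gives a d⁵ configuration. A 5d ion has a large Δₒ and is invariably low-spin. The d⁵ configuration leaves the e_g set evenly filled (or empty) — no strong Jahn–Teller driving force.
[CrCl₆]⁴−: Ligand charges: each chloride is −1. With an overall charge of −4 the chromium centre must be in the +2 oxidation state. Cr sits in group 6, so the d-electron count is 6 − 2 = 4. Chloride is a weak-field ligand for a first-row metal, so the complex is high-spin. The t₂g³e_g¹ (high-spin) configuration has an unevenly filled e_g set; the Jahn–Teller theorem predicts a tetragonal distortion (typically axial elongation) to lift the degeneracy.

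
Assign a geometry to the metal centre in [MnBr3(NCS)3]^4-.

Each bromide is −1; each isothiocyanate is −1; balancing the −4 overall charge requires Mn(II).
Mn sits in group 7, so the d-electron count is 7 − 2 = 5.
Coordination number: 6.
Six donors around a single metal centre give an octahedral coordination sphere.

octahedral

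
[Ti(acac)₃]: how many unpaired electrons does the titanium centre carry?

Ligand charges: each acetylacetonate is −1. With an overall charge of 0 the titanium centre must be in the +3 oxidation state.
Group 4 minus oxidation state 3 gives a d¹ configuration.
Counting donor atoms: 3×acetylacetonate (bidentate) → 6 donors. Coordination number = 6.
In an octahedral field the d¹ configuration is t₂g¹e_g⁰ (only one arrangement possible), giving 1 unpaired electron.

1 unpaired electron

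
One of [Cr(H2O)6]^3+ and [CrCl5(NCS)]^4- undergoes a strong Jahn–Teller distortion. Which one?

[Cr(H2O)6]^3+: Water is neutral; balancing the +3 overall charge requires Cr(III). Chromium is a group-6 element; Cr(III) is therefore d³. The d³ configuration leaves the e_g set evenly filled (or empty) — no strong Jahn–Teller driving force.
[CrCl5(NCS)]^4-: Each chloride is −1; each isothiocyanate is −1; balancing the −4 overall charge requires Cr(II). Group 6 minus oxidation state 2 gives a d⁴ configuration. Chloride and isothiocyanate are weak-field ligands for a first-row metal, so the complex is high-spin. The t₂g³e_g¹ (high-spin) configuration has an unevenly filled e_g set; the Jahn–Teller theorem predicts a tetragonal distortion (typically axial elongation) to lift the degeneracy.

[CrCl5(NCS)]^4-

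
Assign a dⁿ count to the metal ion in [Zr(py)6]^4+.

Summing ligand charges against the +4 overall charge gives an oxidation state of +4 for zirconium.
Group 4 minus oxidation state 4 gives a d⁰ configuration.

d0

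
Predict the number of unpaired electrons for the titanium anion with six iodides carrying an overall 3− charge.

Summing ligand charges against the −3 overall charge gives an oxidation state of +3 for titanium.
Ti sits in group 4, so the d-electron count is 4 − 3 = 1.
In an octahedral field the d¹ configuration is t₂g¹e_g⁰ (only one arrangement possible), giving 1 unpaired electron.

1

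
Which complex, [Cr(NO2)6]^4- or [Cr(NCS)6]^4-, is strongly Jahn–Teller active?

[Cr(NCS)6]^4-

[Cr(NO2)6]^4-: Summing ligand charges against the −4 overall charge gives an oxidation state of +2 for chromium. Chromium is a group-6 element; Cr(II) is therefore d⁴. Nitro (N-bound nitrite) is a strong-field ligand (high in the spectrochemical series) for a first-row metal, so the complex is low-spin. The d⁴ configuration leaves the e_g set evenly filled (or empty) — no strong Jahn–Teller driving force.
[Cr(NCS)6]^4-: Each isothiocyanate is −1; balancing the −4 overall charge requires Cr(II). Chromium is a group-6 element; Cr(II) is therefore d⁴. Isothiocyanate is a weak-field ligand for a first-row metal, so the complex is high-spin. The t₂g³e_g¹ (high-spin) configuration has an unevenly filled e_g set; the Jahn–Teller theorem predicts a tetragonal distortion (typically axial elongation) to lift the degeneracy.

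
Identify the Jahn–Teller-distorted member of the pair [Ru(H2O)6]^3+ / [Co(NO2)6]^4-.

[Co(NO2)6]^4-

[Ru(H2O)6]^3+: Water is neutral; balancing the +3 overall charge requires Ru(III). Ru sits in group 8, so the d-electron count is 8 − 3 = 5. A 4d ion has a large Δₒ and is invariably low-spin. The d⁵ configuration leaves the e_g set evenly filled (or empty) — no strong Jahn–Teller driving force.
[Co(NO2)6]^4-: Each nitro (N-bound nitrite) is −1; balancing the −4 overall charge requires Co(II). Group 9 minus oxidation state 2 gives a d⁷ configuration. Nitro (N-bound nitrite) is a strong-field ligand (high in the spectrochemical series) for a first-row metal, so the complex is low-spin. The t₂g⁶e_g¹ (low-spin) configuration has an unevenly filled e_g set; the Jahn–Teller theorem predicts a tetragonal distortion (typically axial elongation) to lift the degeneracy.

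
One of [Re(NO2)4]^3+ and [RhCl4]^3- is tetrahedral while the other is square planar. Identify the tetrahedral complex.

[Re(NO2)4]^3+

For [Re(NO2)4]^3+: Ligand charges: each nitro (N-bound nitrite) is −1. With an overall charge of +3 the rhenium centre must be in the +7 oxidation state. Group 7 minus oxidation state 7 gives a d⁰ configuration. A d⁰ ion has no crystal-field stabilisation preference between square planar and tetrahedral, so four ligands adopt the sterically favoured tetrahedral geometry. → tetrahedral.
For [RhCl4]^3-: Summing ligand charges against the −3 overall charge gives an oxidation state of +1 for rhodium. Group 9 minus oxidation state 1 gives a d⁸ configuration. A 4d d⁸ ion has a large crystal-field splitting; square planar leaves the high-energy d_{x²−y²} orbital empty and maximises CFSE. → square planar.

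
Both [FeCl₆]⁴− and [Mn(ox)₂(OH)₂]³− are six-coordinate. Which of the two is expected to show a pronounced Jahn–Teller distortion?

[FeCl₆]⁴−: Summing ligand charges against the −4 overall charge gives an oxidation state of +2 for iron. Fe sits in group 8, so the d-electron count is 8 − 2 = 6. Chloride is a weak-field ligand for a first-row metal, so the complex is high-spin. The d⁶ configuration leaves the e_g set evenly filled (or empty) — no strong Jahn–Teller driving force.
[Mn(ox)₂(OH)₂]³−: Ligand charges: each oxalate is −2; each hydroxide is −1. With an overall charge of −3 the manganese centre must be in the +3 oxidation state. Group 7 minus oxidation state 3 gives a d⁴ configuration. Hydroxide and oxalate are weak-field ligands for a first-row metal, so the complex is high-spin. The t₂g³e_g¹ (high-spin) configuration has an unevenly filled e_g set; the Jahn–Teller theorem predicts a tetragonal distortion (typically axial elongation) to lift the degeneracy.

[Mn(ox)₂(OH)₂]³−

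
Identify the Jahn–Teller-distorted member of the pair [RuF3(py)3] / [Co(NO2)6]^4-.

[Co(NO2)6]^4-

[RuF3(py)3]: Ligand charges: each fluoride is −1; pyridine is neutral. With an overall charge of 0 the ruthenium centre must be in the +3 oxidation state. Group 8 minus oxidation state 3 gives a d⁵ configuration. A 4d ion has a large Δₒ and is invariably low-spin. The d⁵ configuration leaves the e_g set evenly filled (or empty) — no strong Jahn–Teller driving force.
[Co(NO2)6]^4-: Ligand charges: each nitro (N-bound nitrite) is −1. With an overall charge of −4 the cobalt centre must be in the +2 oxidation state. Co sits in group 9, so the d-electron count is 9 − 2 = 7. Nitro (N-bound nitrite) is a strong-field ligand (high in the spectrochemical series) for a first-row metal, so the complex is low-spin. The t₂g⁶e_g¹ (low-spin) configuration has an unevenly filled e_g set; the Jahn–Teller theorem predicts a tetragonal distortion (typically axial elongation) to lift the degeneracy.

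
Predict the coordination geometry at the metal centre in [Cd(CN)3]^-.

Ligand charges: each cyanide is −1. With an overall charge of −1 the cadmium centre must be in the +2 oxidation state.
Cadmium is a group-12 element; Cd(II) is therefore d¹⁰.
With 3 monodentate ligands the coordination number is 3.
Three ligands around a d¹⁰ centre minimise repulsion in a trigonal-planar arrangement.

trigonal planar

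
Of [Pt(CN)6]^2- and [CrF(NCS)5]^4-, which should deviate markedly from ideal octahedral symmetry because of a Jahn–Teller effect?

[CrF(NCS)5]^4-

[Pt(CN)6]^2-: Each cyanide is −1; balancing the −2 overall charge requires Pt(IV). Platinum is a group-10 element; Pt(IV) is therefore d⁶. A 5d ion has a large Δₒ and is invariably low-spin. The d⁶ configuration leaves the e_g set evenly filled (or empty) — no strong Jahn–Teller driving force.
[CrF(NCS)5]^4-: Summing ligand charges against the −4 overall charge gives an oxidation state of +2 for chromium. Group 6 minus oxidation state 2 gives a d⁴ configuration. Fluoride and isothiocyanate are weak-field ligands for a first-row metal, so the complex is high-spin. The t₂g³e_g¹ (high-spin) configuration has an unevenly filled e_g set; the Jahn–Teller theorem predicts a tetragonal distortion (typically axial elongation) to lift the degeneracy.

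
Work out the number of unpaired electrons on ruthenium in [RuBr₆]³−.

Ligand charges: each bromide is −1. With an overall charge of −3 the ruthenium centre must be in the +3 oxidation state.
Ruthenium is a group-8 element; Ru(III) is therefore d⁵.
The spin state decides the count: a 4d ion has a large Δₒ and is invariably low-spin.
An octahedral low-spin d⁵ ion is t₂g⁵e_g⁰, giving 1 unpaired electron.

1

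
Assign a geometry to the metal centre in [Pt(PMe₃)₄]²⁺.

Ligand charges: trimethylphosphine is neutral. With an overall charge of +2 the platinum centre must be in the +2 oxidation state.
Pt sits in group 10, so the d-electron count is 10 − 2 = 8.
With 4 monodentate ligands the coordination number is 4.
A 5d d⁸ ion has a large crystal-field splitting; square planar leaves the high-energy d_{x²−y²} orbital empty and maximises CFSE.

square planar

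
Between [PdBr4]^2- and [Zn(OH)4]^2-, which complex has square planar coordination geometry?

For [PdBr4]^2-: Summing ligand charges against the −2 overall charge gives an oxidation state of +2 for palladium. Palladium is a group-10 element; Pd(II) is therefore d⁸. A 4d d⁸ ion has a large crystal-field splitting; square planar leaves the high-energy d_{x²−y²} orbital empty and maximises CFSE. → square planar.
For [Zn(OH)4]^2-: Summing ligand charges against the −2 overall charge gives an oxidation state of +2 for zinc. Zn sits in group 12, so the d-electron count is 12 − 2 = 10. A d¹⁰ ion has no crystal-field stabilisation preference between square planar and tetrahedral, so four ligands adopt the sterically favoured tetrahedral geometry. → tetrahedral.

[PdBr4]^2-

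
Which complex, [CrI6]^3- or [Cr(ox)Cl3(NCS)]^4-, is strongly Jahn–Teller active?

[CrI6]^3-: Summing ligand charges against the −3 overall charge gives an oxidation state of +3 for chromium. Cr sits in group 6, so the d-electron count is 6 − 3 = 3. The d³ configuration leaves the e_g set evenly filled (or empty) — no strong Jahn–Teller driving force.
[Cr(ox)Cl3(NCS)]^4-: Ligand charges: each oxalate is −2; each chloride is −1; each isothiocyanate is −1. With an overall charge of −4 the chromium centre must be in the +2 oxidation state. Cr sits in group 6, so the d-electron count is 6 − 2 = 4. Chloride, isothiocyanate, and oxalate are weak-field ligands for a first-row metal, so the complex is high-spin. The t₂g³e_g¹ (high-spin) configuration has an unevenly filled e_g set; the Jahn–Teller theorem predicts a tetragonal distortion (typically axial elongation) to lift the degeneracy.

[Cr(ox)Cl3(NCS)]^4-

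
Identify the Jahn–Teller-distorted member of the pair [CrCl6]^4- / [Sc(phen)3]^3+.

[CrCl6]^4-

[CrCl6]^4-: Each chloride is −1; balancing the −4 overall charge requires Cr(II). Chromium is a group-6 element; Cr(II) is therefore d⁴. Chloride is a weak-field ligand for a first-row metal, so the complex is high-spin. The t₂g³e_g¹ (high-spin) configuration has an unevenly filled e_g set; the Jahn–Teller theorem predicts a tetragonal distortion (typically axial elongation) to lift the degeneracy.
[Sc(phen)3]^3+: 1,10-phenanthroline is neutral; balancing the +3 overall charge requires Sc(III). Scandium is a group-3 element; Sc(III) is therefore d⁰. The d⁰ configuration leaves the e_g set evenly filled (or empty) — no strong Jahn–Teller driving force.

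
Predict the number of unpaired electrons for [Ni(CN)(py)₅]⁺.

2

Summing ligand charges against the +1 overall charge gives an oxidation state of +2 for nickel.
Nickel is a group-10 element; Ni(II) is therefore d⁸.
In an octahedral field the d⁸ configuration is t₂g⁶e_g² (only one arrangement possible), giving 2 unpaired electrons.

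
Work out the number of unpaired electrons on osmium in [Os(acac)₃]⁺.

2 unpaired electrons

Each acetylacetonate is −1; balancing the +1 overall charge requires Os(IV).
Osmium is a group-8 element; Os(IV) is therefore d⁴.
Counting donor atoms: 3×acetylacetonate (bidentate) → 6 donors. Coordination number = 6.
The spin state decides the count: a 5d ion has a large Δₒ and is invariably low-spin.
An octahedral low-spin d⁴ ion is t₂g⁴e_g⁰, giving 2 unpaired electrons.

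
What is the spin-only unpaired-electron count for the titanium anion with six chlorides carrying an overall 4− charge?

Ligand charges: each chloride is −1. With an overall charge of −4 the titanium centre must be in the +2 oxidation state.
Group 4 minus oxidation state 2 gives a d² configuration.
In an octahedral field the d² configuration is t₂g²e_g⁰ (only one arrangement possible), giving 2 unpaired electrons.

2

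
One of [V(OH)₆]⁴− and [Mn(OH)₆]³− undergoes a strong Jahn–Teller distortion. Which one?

[Mn(OH)₆]³−

[V(OH)₆]⁴−: Each hydroxide is −1; balancing the −4 overall charge requires V(II). V sits in group 5, so the d-electron count is 5 − 2 = 3. The d³ configuration leaves the e_g set evenly filled (or empty) — no strong Jahn–Teller driving force.
[Mn(OH)₆]³−: Summing ligand charges against the −3 overall charge gives an oxidation state of +3 for manganese. Group 7 minus oxidation state 3 gives a d⁴ configuration. Hydroxide is a weak-field ligand for a first-row metal, so the complex is high-spin. The t₂g³e_g¹ (high-spin) configuration has an unevenly filled e_g set; the Jahn–Teller theorem predicts a tetragonal distortion (typically axial elongation) to lift the degeneracy.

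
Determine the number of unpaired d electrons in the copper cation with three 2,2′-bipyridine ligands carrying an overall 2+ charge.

Summing ligand charges against the +2 overall charge gives an oxidation state of +2 for copper.
Cu sits in group 11, so the d-electron count is 11 − 2 = 9.
Counting donor atoms: 3×2,2′-bipyridine (bidentate) → 6 donors. Coordination number = 6.
In an octahedral field the d⁹ configuration is t₂g⁶e_g³ (only one arrangement possible), giving 1 unpaired electron.

1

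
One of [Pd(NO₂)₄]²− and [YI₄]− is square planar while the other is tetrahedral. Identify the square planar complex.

[Pd(NO₂)₄]²−

For [Pd(NO₂)₄]²−: Summing ligand charges against the −2 overall charge gives an oxidation state of +2 for palladium. Group 10 minus oxidation state 2 gives a d⁸ configuration. A 4d d⁸ ion has a large crystal-field splitting; square planar leaves the high-energy d_{x²−y²} orbital empty and maximises CFSE. → square planar.
For [YI₄]−: Summing ligand charges against the −1 overall charge gives an oxidation state of +3 for yttrium. Y sits in group 3, so the d-electron count is 3 − 3 = 0. A d⁰ ion has no crystal-field stabilisation preference between square planar and tetrahedral, so four ligands adopt the sterically favoured tetrahedral geometry. → tetrahedral.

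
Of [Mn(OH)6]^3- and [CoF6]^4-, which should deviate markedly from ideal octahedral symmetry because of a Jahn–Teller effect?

[Mn(OH)6]^3-

[Mn(OH)6]^3-: Ligand charges: each hydroxide is −1. With an overall charge of −3 the manganese centre must be in the +3 oxidation state. Manganese is a group-7 element; Mn(III) is therefore d⁴. Hydroxide is a weak-field ligand for a first-row metal, so the complex is high-spin. The t₂g³e_g¹ (high-spin) configuration has an unevenly filled e_g set; the Jahn–Teller theorem predicts a tetragonal distortion (typically axial elongation) to lift the degeneracy.
[CoF6]^4-: Summing ligand charges against the −4 overall charge gives an oxidation state of +2 for cobalt. Cobalt is a group-9 element; Co(II) is therefore d⁷. Fluoride is a weak-field ligand for a first-row metal, so the complex is high-spin. The d⁷ configuration leaves the e_g set evenly filled (or empty) — no strong Jahn–Teller driving force.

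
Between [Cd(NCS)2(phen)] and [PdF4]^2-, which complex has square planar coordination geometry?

[PdF4]^2-

For [Cd(NCS)2(phen)]: Summing ligand charges against the 0 overall charge gives an oxidation state of +2 for cadmium. Cadmium is a group-12 element; Cd(II) is therefore d¹⁰. A d¹⁰ ion has no crystal-field stabilisation preference between square planar and tetrahedral, so four ligands adopt the sterically favoured tetrahedral geometry. → tetrahedral.
For [PdF4]^2-: Summing ligand charges against the −2 overall charge gives an oxidation state of +2 for palladium. Group 10 minus oxidation state 2 gives a d⁸ configuration. A 4d d⁸ ion has a large crystal-field splitting; square planar leaves the high-energy d_{x²−y²} orbital empty and maximises CFSE. → square planar.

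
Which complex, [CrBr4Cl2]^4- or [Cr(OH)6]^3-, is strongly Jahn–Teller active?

[CrBr4Cl2]^4-: Ligand charges: each bromide is −1; each chloride is −1. With an overall charge of −4 the chromium centre must be in the +2 oxidation state. Chromium is a group-6 element; Cr(II) is therefore d⁴. Bromide and chloride are weak-field ligands for a first-row metal, so the complex is high-spin. The t₂g³e_g¹ (high-spin) configuration has an unevenly filled e_g set; the Jahn–Teller theorem predicts a tetragonal distortion (typically axial elongation) to lift the degeneracy.
[Cr(OH)6]^3-: Summing ligand charges against the −3 overall charge gives an oxidation state of +3 for chromium. Chromium is a group-6 element; Cr(III) is therefore d³. The d³ configuration leaves the e_g set evenly filled (or empty) — no strong Jahn–Teller driving force.

[CrBr4Cl2]^4-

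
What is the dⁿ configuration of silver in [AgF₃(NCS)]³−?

Ligand charges: each fluoride is −1; each isothiocyanate is −1. With an overall charge of −3 the silver centre must be in the +1 oxidation state.
Group 11 minus oxidation state 1 gives a d¹⁰ configuration.

d10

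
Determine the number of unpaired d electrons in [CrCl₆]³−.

3

Summing ligand charges against the −3 overall charge gives an oxidation state of +3 for chromium.
Chromium is a group-6 element; Cr(III) is therefore d³.
In an octahedral field the d³ configuration is t₂g³e_g⁰ (only one arrangement possible), giving 3 unpaired electrons.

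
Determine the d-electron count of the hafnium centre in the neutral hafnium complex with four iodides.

Summing ligand charges against the 0 overall charge gives an oxidation state of +4 for hafnium.
Hf sits in group 4, so the d-electron count is 4 − 4 = 0.

d⁰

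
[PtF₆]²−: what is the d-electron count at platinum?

Summing ligand charges against the −2 overall charge gives an oxidation state of +4 for platinum.
Group 10 minus oxidation state 4 gives a d⁶ configuration.

d6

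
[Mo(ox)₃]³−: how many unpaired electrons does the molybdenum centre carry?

3 unpaired electrons

Summing ligand charges against the −3 overall charge gives an oxidation state of +3 for molybdenum.
Mo sits in group 6, so the d-electron count is 6 − 3 = 3.
Counting donor atoms: 3×oxalate (bidentate) → 6 donors. Coordination number = 6.
In an octahedral field the d³ configuration is t₂g³e_g⁰ (only one arrangement possible), giving 3 unpaired electrons.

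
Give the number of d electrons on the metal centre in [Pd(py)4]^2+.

Ligand charges: pyridine is neutral. With an overall charge of +2 the palladium centre must be in the +2 oxidation state.
Pd sits in group 10, so the d-electron count is 10 − 2 = 8.

d⁸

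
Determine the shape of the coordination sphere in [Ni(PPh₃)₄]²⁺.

square planar

Triphenylphosphine is neutral; balancing the +2 overall charge requires Ni(II).
Nickel is a group-10 element; Ni(II) is therefore d⁸.
Coordination number: 4.
Triphenylphosphine is a strong-field ligand (high in the spectrochemical series).
A 3d d⁸ ion with strong-field ligands gains enough CFSE to favour square planar over tetrahedral.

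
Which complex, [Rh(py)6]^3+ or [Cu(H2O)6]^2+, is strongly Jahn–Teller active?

[Rh(py)6]^3+: Ligand charges: pyridine is neutral. With an overall charge of +3 the rhodium centre must be in the +3 oxidation state. Rhodium is a group-9 element; Rh(III) is therefore d⁶. A 4d ion has a large Δₒ and is invariably low-spin. The d⁶ configuration leaves the e_g set evenly filled (or empty) — no strong Jahn–Teller driving force.
[Cu(H2O)6]^2+: Ligand charges: water is neutral. With an overall charge of +2 the copper centre must be in the +2 oxidation state. Cu sits in group 11, so the d-electron count is 11 − 2 = 9. The t₂g⁶e_g³ configuration has an unevenly filled e_g set; the Jahn–Teller theorem predicts a tetragonal distortion (typically axial elongation) to lift the degeneracy.

[Cu(H2O)6]^2+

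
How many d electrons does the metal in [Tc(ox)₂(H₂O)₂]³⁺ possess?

Summing ligand charges against the +3 overall charge gives an oxidation state of +7 for technetium.
Group 7 minus oxidation state 7 gives a d⁰ configuration.

d⁰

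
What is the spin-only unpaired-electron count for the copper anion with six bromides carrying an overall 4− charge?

Summing ligand charges against the −4 overall charge gives an oxidation state of +2 for copper.
Copper is a group-11 element; Cu(II) is therefore d⁹.
In an octahedral field the d⁹ configuration is t₂g⁶e_g³ (only one arrangement possible), giving 1 unpaired electron.

1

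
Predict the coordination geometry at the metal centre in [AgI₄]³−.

tetrahedral

Each iodide is −1; balancing the −3 overall charge requires Ag(I).
Silver is a group-11 element; Ag(I) is therefore d¹⁰.
With 4 monodentate ligands the coordination number is 4.
A d¹⁰ ion has no crystal-field stabilisation preference between square planar and tetrahedral, so four ligands adopt the sterically favoured tetrahedral geometry.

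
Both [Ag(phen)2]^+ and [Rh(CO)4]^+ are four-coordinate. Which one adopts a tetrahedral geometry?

[Ag(phen)2]^+

For [Ag(phen)2]^+: Ligand charges: 1,10-phenanthroline is neutral. With an overall charge of +1 the silver centre must be in the +1 oxidation state. Ag sits in group 11, so the d-electron count is 11 − 1 = 10. A d¹⁰ ion has no crystal-field stabilisation preference between square planar and tetrahedral, so four ligands adopt the sterically favoured tetrahedral geometry. → tetrahedral.
For [Rh(CO)4]^+: Ligand charges: carbonyl is neutral. With an overall charge of +1 the rhodium centre must be in the +1 oxidation state. Rhodium is a group-9 element; Rh(I) is therefore d⁸. A 4d d⁸ ion has a large crystal-field splitting; square planar leaves the high-energy d_{x²−y²} orbital empty and maximises CFSE. → square planar.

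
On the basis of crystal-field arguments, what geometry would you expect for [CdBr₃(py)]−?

tetrahedral

Each bromide is −1; pyridine is neutral; balancing the −1 overall charge requires Cd(II).
Group 12 minus oxidation state 2 gives a d¹⁰ configuration.
With 4 monodentate ligands the coordination number is 4.
A d¹⁰ ion has no crystal-field stabilisation preference between square planar and tetrahedral, so four ligands adopt the sterically favoured tetrahedral geometry.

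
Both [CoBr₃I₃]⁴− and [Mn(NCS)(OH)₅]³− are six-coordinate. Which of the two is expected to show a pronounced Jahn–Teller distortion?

[Mn(NCS)(OH)₅]³−

[CoBr₃I₃]⁴−: Each bromide is −1; each iodide is −1; balancing the −4 overall charge requires Co(II). Co sits in group 9, so the d-electron count is 9 − 2 = 7. Bromide and iodide are weak-field ligands for a first-row metal, so the complex is high-spin. The d⁷ configuration leaves the e_g set evenly filled (or empty) — no strong Jahn–Teller driving force.
[Mn(NCS)(OH)₅]³−: Each isothiocyanate is −1; each hydroxide is −1; balancing the −3 overall charge requires Mn(III). Group 7 minus oxidation state 3 gives a d⁴ configuration. Hydroxide and isothiocyanate are weak-field ligands for a first-row metal, so the complex is high-spin. The t₂g³e_g¹ (high-spin) configuration has an unevenly filled e_g set; the Jahn–Teller theorem predicts a tetragonal distortion (typically axial elongation) to lift the degeneracy.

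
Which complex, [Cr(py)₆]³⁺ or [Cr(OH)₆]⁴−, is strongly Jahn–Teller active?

[Cr(py)₆]³⁺: Pyridine is neutral; balancing the +3 overall charge requires Cr(III). Chromium is a group-6 element; Cr(III) is therefore d³. The d³ configuration leaves the e_g set evenly filled (or empty) — no strong Jahn–Teller driving force.
[Cr(OH)₆]⁴−: Ligand charges: each hydroxide is −1. With an overall charge of −4 the chromium centre must be in the +2 oxidation state. Chromium is a group-6 element; Cr(II) is therefore d⁴. Hydroxide is a weak-field ligand for a first-row metal, so the complex is high-spin. The t₂g³e_g¹ (high-spin) configuration has an unevenly filled e_g set; the Jahn–Teller theorem predicts a tetragonal distortion (typically axial elongation) to lift the degeneracy.

[Cr(OH)₆]⁴−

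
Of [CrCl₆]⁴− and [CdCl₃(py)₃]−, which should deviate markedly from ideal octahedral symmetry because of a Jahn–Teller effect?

[CrCl₆]⁴−: Summing ligand charges against the −4 overall charge gives an oxidation state of +2 for chromium. Cr sits in group 6, so the d-electron count is 6 − 2 = 4. Chloride is a weak-field ligand for a first-row metal, so the complex is high-spin. The t₂g³e_g¹ (high-spin) configuration has an unevenly filled e_g set; the Jahn–Teller theorem predicts a tetragonal distortion (typically axial elongation) to lift the degeneracy.
[CdCl₃(py)₃]−: Each chloride is −1; pyridine is neutral; balancing the −1 overall charge requires Cd(II). Cadmium is a group-12 element; Cd(II) is therefore d¹⁰. The d¹⁰ configuration leaves the e_g set evenly filled (or empty) — no strong Jahn–Teller driving force.

[CrCl₆]⁴−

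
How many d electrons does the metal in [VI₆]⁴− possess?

Summing ligand charges against the −4 overall charge gives an oxidation state of +2 for vanadium.
V sits in group 5, so the d-electron count is 5 − 2 = 3.

d3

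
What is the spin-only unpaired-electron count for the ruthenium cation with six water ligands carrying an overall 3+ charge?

Summing ligand charges against the +3 overall charge gives an oxidation state of +3 for ruthenium.
Group 8 minus oxidation state 3 gives a d⁵ configuration.
The spin state decides the count: a 4d ion has a large Δₒ and is invariably low-spin.
An octahedral low-spin d⁵ ion is t₂g⁵e_g⁰, giving 1 unpaired electron.

1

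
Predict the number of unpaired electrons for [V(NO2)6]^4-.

3

Ligand charges: each nitro (N-bound nitrite) is −1. With an overall charge of −4 the vanadium centre must be in the +2 oxidation state.
V sits in group 5, so the d-electron count is 5 − 2 = 3.
In an octahedral field the d³ configuration is t₂g³e_g⁰ (only one arrangement possible), giving 3 unpaired electrons.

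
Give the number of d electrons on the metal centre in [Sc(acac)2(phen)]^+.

Each acetylacetonate is −1; 1,10-phenanthroline is neutral; balancing the +1 overall charge requires Sc(III).
Scandium is a group-3 element; Sc(III) is therefore d⁰.

d⁰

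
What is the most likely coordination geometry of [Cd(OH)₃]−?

Each hydroxide is −1; balancing the −1 overall charge requires Cd(II).
Cd sits in group 12, so the d-electron count is 12 − 2 = 10.
With 3 monodentate ligands the coordination number is 3.
Three ligands around a d¹⁰ centre minimise repulsion in a trigonal-planar arrangement.

trigonal planar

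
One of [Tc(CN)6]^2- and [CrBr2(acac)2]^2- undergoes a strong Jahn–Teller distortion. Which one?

[CrBr2(acac)2]^2-

[Tc(CN)6]^2-: Summing ligand charges against the −2 overall charge gives an oxidation state of +4 for technetium. Technetium is a group-7 element; Tc(IV) is therefore d³. The d³ configuration leaves the e_g set evenly filled (or empty) — no strong Jahn–Teller driving force.
[CrBr2(acac)2]^2-: Summing ligand charges against the −2 overall charge gives an oxidation state of +2 for chromium. Group 6 minus oxidation state 2 gives a d⁴ configuration. Acetylacetonate and bromide are weak-field ligands for a first-row metal, so the complex is high-spin. The t₂g³e_g¹ (high-spin) configuration has an unevenly filled e_g set; the Jahn–Teller theorem predicts a tetragonal distortion (typically axial elongation) to lift the degeneracy.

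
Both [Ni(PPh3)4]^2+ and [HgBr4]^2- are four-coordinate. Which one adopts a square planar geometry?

[Ni(PPh3)4]^2+

For [Ni(PPh3)4]^2+: Summing ligand charges against the +2 overall charge gives an oxidation state of +2 for nickel. Group 10 minus oxidation state 2 gives a d⁸ configuration. Triphenylphosphine is a strong-field ligand (high in the spectrochemical series). A 3d d⁸ ion with strong-field ligands gains enough CFSE to favour square planar over tetrahedral. → square planar.
For [HgBr4]^2-: Summing ligand charges against the −2 overall charge gives an oxidation state of +2 for mercury. Mercury is a group-12 element; Hg(II) is therefore d¹⁰. A d¹⁰ ion has no crystal-field stabilisation preference between square planar and tetrahedral, so four ligands adopt the sterically favoured tetrahedral geometry. → tetrahedral.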